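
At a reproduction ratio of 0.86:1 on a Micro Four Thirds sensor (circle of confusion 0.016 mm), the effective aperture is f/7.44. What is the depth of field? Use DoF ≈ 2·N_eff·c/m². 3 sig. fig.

0.322 mm

At magnification m, DoF ≈ 2·N_eff·c/m² = 2 × 7.44 × 0.016 / 0.86² = 0.2381 / 0.7396 ≈ 0.322 mm.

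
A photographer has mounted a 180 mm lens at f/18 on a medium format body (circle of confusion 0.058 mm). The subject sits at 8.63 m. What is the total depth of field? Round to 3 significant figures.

5.08 m

Hyperfocal distance H = f²/(N·c) + f = 180²/(18 × 0.058) + 180 = 32400/1.044 + 180 ≈ 31214.5 mm ≈ 31.21 m.
Near limit Dn = s·(H − f)/(H + s − 2f) = 8630 × (31214.5 − 180) / (31214.5 + 8630 − 2 × 180) = 8630 × 31034.5 / 39484.5 ≈ 6783.1 mm.
Far limit Df = s·(H − f)/(H − s) = 8630 × (31214.5 − 180) / (31214.5 − 8630) = 8630 × 31034.5 / 22584.5 ≈ 11858.9 mm.
Depth of field = Df − Dn = 11858.9 − 6783.1 ≈ 5075.8 mm ≈ 5.08 m.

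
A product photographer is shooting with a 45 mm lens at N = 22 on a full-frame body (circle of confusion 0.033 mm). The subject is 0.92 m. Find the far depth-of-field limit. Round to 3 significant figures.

1.34 m

Hyperfocal distance H = f²/(N·c) + f = 45²/(22 × 0.033) + 45 = 2025/0.726 + 45 ≈ 2834.3 mm ≈ 2.834 m.
Far limit Df = s·(H − f)/(H − s) = 920 × (2834.3 − 45) / (2834.3 − 920) = 920 × 2789.3 / 1914.3 ≈ 1340.5 mm ≈ 1.34 m.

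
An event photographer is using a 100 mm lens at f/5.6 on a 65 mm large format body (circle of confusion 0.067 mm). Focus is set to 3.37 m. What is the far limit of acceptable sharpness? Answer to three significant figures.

3.84 m

Hyperfocal distance H = f²/(N·c) + f = 100²/(5.6 × 0.067) + 100 = 10000/0.3752 + 100 ≈ 26752.5 mm ≈ 26.75 m.
Far limit Df = s·(H − f)/(H − s) = 3370 × (26752.5 − 100) / (26752.5 − 3370) = 3370 × 26652.5 / 23382.5 ≈ 3841.3 mm ≈ 3.84 m.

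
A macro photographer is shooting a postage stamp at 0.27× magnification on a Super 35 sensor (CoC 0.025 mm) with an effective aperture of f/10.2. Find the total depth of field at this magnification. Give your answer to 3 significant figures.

7.00 mm

At magnification m, DoF ≈ 2·N_eff·c/m² = 2 × 10.2 × 0.025 / 0.27² = 0.51 / 0.0729 ≈ 7 mm.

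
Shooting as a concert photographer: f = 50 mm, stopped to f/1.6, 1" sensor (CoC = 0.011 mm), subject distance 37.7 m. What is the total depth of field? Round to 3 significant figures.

21.5 m

Hyperfocal distance H = f²/(N·c) + f = 50²/(1.6 × 0.011) + 50 = 2500/0.0176 + 50 ≈ 142095.5 mm ≈ 142.1 m.
Near limit Dn = s·(H − f)/(H + s − 2f) = 37700 × (142095.5 − 50) / (142095.5 + 37700 − 2 × 50) = 37700 × 142045.5 / 179695.5 ≈ 29801 mm.
Far limit Df = s·(H − f)/(H − s) = 37700 × (142095.5 − 50) / (142095.5 − 37700) = 37700 × 142045.5 / 104395.5 ≈ 51296 mm.
Depth of field = Df − Dn = 51296 − 29801 ≈ 21495 mm ≈ 21.5 m.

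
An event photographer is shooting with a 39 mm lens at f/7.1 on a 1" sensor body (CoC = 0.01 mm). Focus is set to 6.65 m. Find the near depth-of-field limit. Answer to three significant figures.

5.08 m

Hyperfocal distance H = f²/(N·c) + f = 39²/(7.1 × 0.01) + 39 = 1521/0.071 + 39 ≈ 21461.5 mm ≈ 21.46 m.
Near limit Dn = s·(H − f)/(H + s − 2f) = 6650 × (21461.5 − 39) / (21461.5 + 6650 − 2 × 39) = 6650 × 21422.5 / 28033.5 ≈ 5081.8 mm ≈ 5.08 m.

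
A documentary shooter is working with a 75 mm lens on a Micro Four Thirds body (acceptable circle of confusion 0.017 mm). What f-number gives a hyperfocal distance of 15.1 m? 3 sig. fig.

f/22

Rearrange H = f²/(N·c) + f for N: N = f² / ((H − f)·c).
N = 75² / ((15100 − 75) × 0.017) = 5625 / 255.4 ≈ 22.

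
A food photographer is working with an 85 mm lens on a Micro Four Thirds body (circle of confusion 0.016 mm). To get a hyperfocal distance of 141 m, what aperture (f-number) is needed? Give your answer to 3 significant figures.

f/3.20

Rearrange H = f²/(N·c) + f for N: N = f² / ((H − f)·c).
N = 85² / ((141000 − 85) × 0.016) = 7225 / 2255 ≈ 3.20.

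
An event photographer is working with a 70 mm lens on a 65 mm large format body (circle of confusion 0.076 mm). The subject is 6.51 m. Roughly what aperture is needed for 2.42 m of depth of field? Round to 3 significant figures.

Write h = H − f = f²/(N·c). The thin-lens limits are Dn = s·h/(h + (s−f)) and Df = s·h/(h − (s−f)), so DoF = Df − Dn = 2·s·(s−f)·h / (h² − (s−f)²).
That is a quadratic in h: DoF·h² − 2·s·(s−f)·h − DoF·(s−f)² = 0 ⇒ h = (s−f)·(s + √(s² + DoF²)) / DoF = 6440 × (6510 + √(6510² + 2420²)) / 2420 = 6440 × (6510 + 6945.25) / 2420 ≈ 35807 mm.
Then N = f²/(c·h) = 70² / (0.076 × 35807) = 4900 / 2721.3 ≈ 1.80.

f/1.80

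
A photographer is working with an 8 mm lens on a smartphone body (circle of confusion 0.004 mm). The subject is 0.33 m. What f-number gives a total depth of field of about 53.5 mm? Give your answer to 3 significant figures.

Write h = H − f = f²/(N·c). The thin-lens limits are Dn = s·h/(h + (s−f)) and Df = s·h/(h − (s−f)), so DoF = Df − Dn = 2·s·(s−f)·h / (h² − (s−f)²).
That is a quadratic in h: DoF·h² − 2·s·(s−f)·h − DoF·(s−f)² = 0 ⇒ h = (s−f)·(s + √(s² + DoF²)) / DoF = 322 × (330 + √(330² + 53.5²)) / 53.5 = 322 × (330 + 334.309) / 53.5 ≈ 3998.3 mm.
Then N = f²/(c·h) = 8² / (0.004 × 3998.3) = 64 / 15.993 ≈ 4.

f/4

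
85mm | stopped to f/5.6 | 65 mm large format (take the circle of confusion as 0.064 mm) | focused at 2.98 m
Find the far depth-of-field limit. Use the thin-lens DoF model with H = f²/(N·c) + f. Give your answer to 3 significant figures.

Hyperfocal distance H = f²/(N·c) + f = 85²/(5.6 × 0.064) + 85 = 7225/0.3584 + 85 ≈ 20244.0 mm ≈ 20.24 m.
Far limit Df = s·(H − f)/(H − s) = 2980 × (20244.0 − 85) / (20244.0 − 2980) = 2980 × 20159.0 / 17264.0 ≈ 3479.7 mm ≈ 3.48 m.

3.48 m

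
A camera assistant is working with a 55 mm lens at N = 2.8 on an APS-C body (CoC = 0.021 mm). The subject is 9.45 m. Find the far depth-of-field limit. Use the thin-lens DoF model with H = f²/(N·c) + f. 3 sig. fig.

Hyperfocal distance H = f²/(N·c) + f = 55²/(2.8 × 0.021) + 55 = 3025/0.0588 + 55 ≈ 51500.6 mm ≈ 51.50 m.
Far limit Df = s·(H − f)/(H − s) = 9450 × (51500.6 − 55) / (51500.6 − 9450) = 9450 × 51445.6 / 42050.6 ≈ 11561 mm ≈ 11.6 m.

11.6 m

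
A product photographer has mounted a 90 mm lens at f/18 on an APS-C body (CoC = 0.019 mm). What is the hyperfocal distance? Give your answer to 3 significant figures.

23.8 m

Hyperfocal distance H = f²/(N·c) + f = 90²/(18 × 0.019) + 90 = 8100/0.342 + 90 ≈ 23774.2 mm ≈ 23.8 m.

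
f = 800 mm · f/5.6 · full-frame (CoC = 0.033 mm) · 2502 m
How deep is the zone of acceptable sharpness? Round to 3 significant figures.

7550 m

Hyperfocal distance H = f²/(N·c) + f = 800²/(5.6 × 0.033) + 800 = 640000/0.1848 + 800 ≈ 3464003.5 mm ≈ 3464 m.
Near limit Dn = s·(H − f)/(H + s − 2f) = 2502000 × (3464003.5 − 800) / (3464003.5 + 2502000 − 2 × 800) = 2502000 × 3463203.5 / 5964403.5 ≈ 1452775 mm.
Far limit Df = s·(H − f)/(H − s) = 2502000 × (3464003.5 − 800) / (3464003.5 − 2502000) = 2502000 × 3463203.5 / 962003.5 ≈ 9007177 mm.
Depth of field = Df − Dn = 9007177 − 1452775 ≈ 7554402 mm ≈ 7550 m.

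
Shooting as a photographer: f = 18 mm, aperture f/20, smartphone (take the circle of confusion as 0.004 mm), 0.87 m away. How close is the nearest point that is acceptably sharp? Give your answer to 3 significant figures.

0.719 m

Hyperfocal distance H = f²/(N·c) + f = 18²/(20 × 0.004) + 18 = 324/0.08 + 18 ≈ 4068.0 mm ≈ 4.068 m.
Near limit Dn = s·(H − f)/(H + s − 2f) = 870 × (4068.0 − 18) / (4068.0 + 870 − 2 × 18) = 870 × 4050.0 / 4902.0 ≈ 718.79 mm ≈ 0.719 m.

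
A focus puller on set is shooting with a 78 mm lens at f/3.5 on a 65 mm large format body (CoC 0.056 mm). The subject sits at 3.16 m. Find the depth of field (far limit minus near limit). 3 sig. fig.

Hyperfocal distance H = f²/(N·c) + f = 78²/(3.5 × 0.056) + 78 = 6084/0.196 + 78 ≈ 31118.8 mm ≈ 31.12 m.
Near limit Dn = s·(H − f)/(H + s − 2f) = 3160 × (31118.8 − 78) / (31118.8 + 3160 − 2 × 78) = 3160 × 31040.8 / 34122.8 ≈ 2874.59 mm.
Far limit Df = s·(H − f)/(H − s) = 3160 × (31118.8 − 78) / (31118.8 − 3160) = 3160 × 31040.8 / 27958.8 ≈ 3508.34 mm.
Depth of field = Df − Dn = 3508.34 − 2874.59 ≈ 633.75 mm ≈ 0.634 m.

0.634 m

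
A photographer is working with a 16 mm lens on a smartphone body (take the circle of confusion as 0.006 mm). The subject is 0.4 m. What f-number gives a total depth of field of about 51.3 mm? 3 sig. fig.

f/7.10

Write h = H − f = f²/(N·c). The thin-lens limits are Dn = s·h/(h + (s−f)) and Df = s·h/(h − (s−f)), so DoF = Df − Dn = 2·s·(s−f)·h / (h² − (s−f)²).
That is a quadratic in h: DoF·h² − 2·s·(s−f)·h − DoF·(s−f)² = 0 ⇒ h = (s−f)·(s + √(s² + DoF²)) / DoF = 384 × (400 + √(400² + 51.3²)) / 51.3 = 384 × (400 + 403.276) / 51.3 ≈ 6012.8 mm.
Then N = f²/(c·h) = 16² / (0.006 × 6012.8) = 256 / 36.077 ≈ 7.10.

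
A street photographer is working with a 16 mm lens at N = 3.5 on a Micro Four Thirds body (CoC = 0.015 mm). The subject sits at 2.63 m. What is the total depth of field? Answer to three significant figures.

Hyperfocal distance H = f²/(N·c) + f = 16²/(3.5 × 0.015) + 16 = 256/0.0525 + 16 ≈ 4892.2 mm ≈ 4.892 m.
Near limit Dn = s·(H − f)/(H + s − 2f) = 2630 × (4892.2 − 16) / (4892.2 + 2630 − 2 × 16) = 2630 × 4876.2 / 7490.2 ≈ 1712.2 mm.
Far limit Df = s·(H − f)/(H − s) = 2630 × (4892.2 − 16) / (4892.2 − 2630) = 2630 × 4876.2 / 2262.2 ≈ 5669.0 mm.
Depth of field = Df − Dn = 5669.0 − 1712.2 ≈ 3956.8 mm ≈ 3.96 m.

3.96 m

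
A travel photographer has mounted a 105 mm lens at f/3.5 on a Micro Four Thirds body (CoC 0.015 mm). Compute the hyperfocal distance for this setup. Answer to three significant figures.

210 m

Hyperfocal distance H = f²/(N·c) + f = 105²/(3.5 × 0.015) + 105 = 11025/0.0525 + 105 ≈ 210105.0 mm ≈ 210 m.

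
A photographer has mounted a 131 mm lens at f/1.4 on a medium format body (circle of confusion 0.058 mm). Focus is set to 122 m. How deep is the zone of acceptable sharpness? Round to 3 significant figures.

Hyperfocal distance H = f²/(N·c) + f = 131²/(1.4 × 0.058) + 131 = 17161/0.0812 + 131 ≈ 211473.4 mm ≈ 211.5 m.
Near limit Dn = s·(H − f)/(H + s − 2f) = 122000 × (211473.4 − 131) / (211473.4 + 122000 − 2 × 131) = 122000 × 211342.4 / 333211.4 ≈ 77380 mm.
Far limit Df = s·(H − f)/(H − s) = 122000 × (211473.4 − 131) / (211473.4 − 122000) = 122000 × 211342.4 / 89473.4 ≈ 288173 mm.
Depth of field = Df − Dn = 288173 − 77380 ≈ 210793 mm ≈ 211 m.

211 m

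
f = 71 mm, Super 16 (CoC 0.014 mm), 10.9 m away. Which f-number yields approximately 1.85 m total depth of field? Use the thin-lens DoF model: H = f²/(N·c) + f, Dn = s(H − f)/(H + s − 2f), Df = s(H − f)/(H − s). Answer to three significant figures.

Write h = H − f = f²/(N·c). The thin-lens limits are Dn = s·h/(h + (s−f)) and Df = s·h/(h − (s−f)), so DoF = Df − Dn = 2·s·(s−f)·h / (h² − (s−f)²).
That is a quadratic in h: DoF·h² − 2·s·(s−f)·h − DoF·(s−f)² = 0 ⇒ h = (s−f)·(s + √(s² + DoF²)) / DoF = 10829 × (10900 + √(10900² + 1850²)) / 1850 = 10829 × (10900 + 11055.9) / 1850 ≈ 128519 mm.
Then N = f²/(c·h) = 71² / (0.014 × 128519) = 5041 / 1799.3 ≈ 2.80.

f/2.80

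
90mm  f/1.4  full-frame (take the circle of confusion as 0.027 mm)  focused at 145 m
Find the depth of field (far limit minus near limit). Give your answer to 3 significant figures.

361 m

Hyperfocal distance H = f²/(N·c) + f = 90²/(1.4 × 0.027) + 90 = 8100/0.0378 + 90 ≈ 214375.7 mm ≈ 214.4 m.
Near limit Dn = s·(H − f)/(H + s − 2f) = 145000 × (214375.7 − 90) / (214375.7 + 145000 − 2 × 90) = 145000 × 214285.7 / 359195.7 ≈ 86503 mm.
Far limit Df = s·(H − f)/(H − s) = 145000 × (214375.7 − 90) / (214375.7 − 145000) = 145000 × 214285.7 / 69375.7 ≈ 447872 mm.
Depth of field = Df − Dn = 447872 − 86503 ≈ 361369 mm ≈ 361 m.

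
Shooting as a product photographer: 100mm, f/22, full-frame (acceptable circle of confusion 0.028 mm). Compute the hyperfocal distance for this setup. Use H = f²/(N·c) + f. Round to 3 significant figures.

Hyperfocal distance H = f²/(N·c) + f = 100²/(22 × 0.028) + 100 = 10000/0.616 + 100 ≈ 16333.8 mm ≈ 16.3 m.

16.3 m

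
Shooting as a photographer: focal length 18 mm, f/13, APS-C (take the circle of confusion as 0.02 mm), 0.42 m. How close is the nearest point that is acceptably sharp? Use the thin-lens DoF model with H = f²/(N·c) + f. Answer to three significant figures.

Hyperfocal distance H = f²/(N·c) + f = 18²/(13 × 0.02) + 18 = 324/0.26 + 18 ≈ 1264.2 mm ≈ 1.264 m.
Near limit Dn = s·(H − f)/(H + s − 2f) = 420 × (1264.2 − 18) / (1264.2 + 420 − 2 × 18) = 420 × 1246.2 / 1648.2 ≈ 317.56 mm.

318 mm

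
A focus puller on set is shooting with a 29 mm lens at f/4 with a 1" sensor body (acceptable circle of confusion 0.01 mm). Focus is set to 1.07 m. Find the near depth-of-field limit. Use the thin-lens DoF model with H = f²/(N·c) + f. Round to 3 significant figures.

Hyperfocal distance H = f²/(N·c) + f = 29²/(4 × 0.01) + 29 = 841/0.04 + 29 ≈ 21054.0 mm ≈ 21.05 m.
Near limit Dn = s·(H − f)/(H + s − 2f) = 1070 × (21054.0 − 29) / (21054.0 + 1070 − 2 × 29) = 1070 × 21025.0 / 22066.0 ≈ 1019.5 mm ≈ 1.02 m.

1.02 m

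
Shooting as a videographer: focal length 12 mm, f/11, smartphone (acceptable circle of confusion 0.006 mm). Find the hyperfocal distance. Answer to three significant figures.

2.19 m

Hyperfocal distance H = f²/(N·c) + f = 12²/(11 × 0.006) + 12 = 144/0.066 + 12 ≈ 2193.8 mm ≈ 2.19 m.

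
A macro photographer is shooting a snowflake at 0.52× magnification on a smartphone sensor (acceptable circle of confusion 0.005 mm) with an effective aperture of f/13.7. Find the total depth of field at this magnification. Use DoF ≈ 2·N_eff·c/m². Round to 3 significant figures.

At magnification m, DoF ≈ 2·N_eff·c/m² = 2 × 13.7 × 0.005 / 0.52² = 0.137 / 0.2704 ≈ 0.507 mm.

0.507 mm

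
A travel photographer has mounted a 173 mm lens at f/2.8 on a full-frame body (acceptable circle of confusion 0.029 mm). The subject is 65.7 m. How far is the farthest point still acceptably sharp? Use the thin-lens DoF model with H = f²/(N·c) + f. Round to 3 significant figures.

79.9 m

Hyperfocal distance H = f²/(N·c) + f = 173²/(2.8 × 0.029) + 173 = 29929/0.0812 + 173 ≈ 368756.7 mm ≈ 368.8 m.
Far limit Df = s·(H − f)/(H − s) = 65700 × (368756.7 − 173) / (368756.7 − 65700) = 65700 × 368583.7 / 303056.7 ≈ 79906 mm ≈ 79.9 m.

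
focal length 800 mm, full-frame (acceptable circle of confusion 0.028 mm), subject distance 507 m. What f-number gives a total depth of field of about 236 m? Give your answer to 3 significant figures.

f/9.99

Write h = H − f = f²/(N·c). The thin-lens limits are Dn = s·h/(h + (s−f)) and Df = s·h/(h − (s−f)), so DoF = Df − Dn = 2·s·(s−f)·h / (h² − (s−f)²).
That is a quadratic in h: DoF·h² − 2·s·(s−f)·h − DoF·(s−f)² = 0 ⇒ h = (s−f)·(s + √(s² + DoF²)) / DoF = 506200 × (507000 + √(507000² + 236000²)) / 236000 = 506200 × (507000 + 559236) / 236000 ≈ 2286986 mm.
Then N = f²/(c·h) = 800² / (0.028 × 2286986) = 640000 / 64036 ≈ 9.99.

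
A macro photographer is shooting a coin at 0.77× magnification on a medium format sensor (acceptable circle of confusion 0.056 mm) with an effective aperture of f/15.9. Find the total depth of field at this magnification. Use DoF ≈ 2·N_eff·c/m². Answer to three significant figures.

3.00 mm

At magnification m, DoF ≈ 2·N_eff·c/m² = 2 × 15.9 × 0.056 / 0.77² = 1.781 / 0.5929 ≈ 3 mm.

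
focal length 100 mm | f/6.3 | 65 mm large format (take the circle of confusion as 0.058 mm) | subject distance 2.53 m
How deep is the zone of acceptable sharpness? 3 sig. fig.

453 mm

Hyperfocal distance H = f²/(N·c) + f = 100²/(6.3 × 0.058) + 100 = 10000/0.3654 + 100 ≈ 27467.3 mm ≈ 27.47 m.
Near limit Dn = s·(H − f)/(H + s − 2f) = 2530 × (27467.3 − 100) / (27467.3 + 2530 − 2 × 100) = 2530 × 27367.3 / 29797.3 ≈ 2323.68 mm.
Far limit Df = s·(H − f)/(H − s) = 2530 × (27467.3 − 100) / (27467.3 − 2530) = 2530 × 27367.3 / 24937.3 ≈ 2776.53 mm.
Depth of field = Df − Dn = 2776.53 − 2323.68 ≈ 452.85 mm.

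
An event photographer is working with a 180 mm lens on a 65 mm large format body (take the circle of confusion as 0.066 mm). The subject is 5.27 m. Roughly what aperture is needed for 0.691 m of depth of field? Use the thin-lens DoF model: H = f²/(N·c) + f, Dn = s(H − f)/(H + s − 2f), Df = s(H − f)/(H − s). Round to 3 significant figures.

Write h = H − f = f²/(N·c). The thin-lens limits are Dn = s·h/(h + (s−f)) and Df = s·h/(h − (s−f)), so DoF = Df − Dn = 2·s·(s−f)·h / (h² − (s−f)²).
That is a quadratic in h: DoF·h² − 2·s·(s−f)·h − DoF·(s−f)² = 0 ⇒ h = (s−f)·(s + √(s² + DoF²)) / DoF = 5090 × (5270 + √(5270² + 691²)) / 691 = 5090 × (5270 + 5315.11) / 691 ≈ 77971 mm.
Then N = f²/(c·h) = 180² / (0.066 × 77971) = 32400 / 5146.1 ≈ 6.30.

f/6.30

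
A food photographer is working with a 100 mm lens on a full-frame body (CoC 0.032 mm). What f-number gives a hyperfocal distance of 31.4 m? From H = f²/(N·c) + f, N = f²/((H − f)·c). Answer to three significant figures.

f/9.98

Rearrange H = f²/(N·c) + f for N: N = f² / ((H − f)·c).
N = 100² / ((31400 − 100) × 0.032) = 10000 / 1002 ≈ 9.98.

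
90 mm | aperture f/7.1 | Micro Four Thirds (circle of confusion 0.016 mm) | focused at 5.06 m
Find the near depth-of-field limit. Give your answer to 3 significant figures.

Hyperfocal distance H = f²/(N·c) + f = 90²/(7.1 × 0.016) + 90 = 8100/0.1136 + 90 ≈ 71392.8 mm ≈ 71.39 m.
Near limit Dn = s·(H − f)/(H + s − 2f) = 5060 × (71392.8 − 90) / (71392.8 + 5060 − 2 × 90) = 5060 × 71302.8 / 76272.8 ≈ 4730.3 mm ≈ 4.73 m.

4.73 m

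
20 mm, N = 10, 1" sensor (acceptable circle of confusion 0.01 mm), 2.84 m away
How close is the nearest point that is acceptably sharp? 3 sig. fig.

1.67 m

Hyperfocal distance H = f²/(N·c) + f = 20²/(10 × 0.01) + 20 = 400/0.1 + 20 ≈ 4020.0 mm ≈ 4.020 m.
Near limit Dn = s·(H − f)/(H + s − 2f) = 2840 × (4020.0 − 20) / (4020.0 + 2840 − 2 × 20) = 2840 × 4000.0 / 6820.0 ≈ 1665.7 mm ≈ 1.67 m.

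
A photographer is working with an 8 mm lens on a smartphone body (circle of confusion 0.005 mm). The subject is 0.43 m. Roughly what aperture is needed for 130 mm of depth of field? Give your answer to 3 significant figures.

f/4.48

Write h = H − f = f²/(N·c). The thin-lens limits are Dn = s·h/(h + (s−f)) and Df = s·h/(h − (s−f)), so DoF = Df − Dn = 2·s·(s−f)·h / (h² − (s−f)²).
That is a quadratic in h: DoF·h² − 2·s·(s−f)·h − DoF·(s−f)² = 0 ⇒ h = (s−f)·(s + √(s² + DoF²)) / DoF = 422 × (430 + √(430² + 130²)) / 130 = 422 × (430 + 449.222) / 130 ≈ 2854.1 mm.
Then N = f²/(c·h) = 8² / (0.005 × 2854.1) = 64 / 14.270 ≈ 4.48.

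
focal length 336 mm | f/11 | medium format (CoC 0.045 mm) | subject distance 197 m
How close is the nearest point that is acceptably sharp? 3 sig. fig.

Hyperfocal distance H = f²/(N·c) + f = 336²/(11 × 0.045) + 336 = 112896/0.495 + 336 ≈ 228408.7 mm ≈ 228.4 m.
Near limit Dn = s·(H − f)/(H + s − 2f) = 197000 × (228408.7 − 336) / (228408.7 + 197000 − 2 × 336) = 197000 × 228072.7 / 424736.7 ≈ 105784 mm ≈ 106 m.

106 m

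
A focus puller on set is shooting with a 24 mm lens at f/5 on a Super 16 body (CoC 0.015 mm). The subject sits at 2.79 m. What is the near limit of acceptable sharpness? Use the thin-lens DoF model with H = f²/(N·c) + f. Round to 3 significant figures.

Hyperfocal distance H = f²/(N·c) + f = 24²/(5 × 0.015) + 24 = 576/0.075 + 24 ≈ 7704.0 mm ≈ 7.704 m.
Near limit Dn = s·(H − f)/(H + s − 2f) = 2790 × (7704.0 − 24) / (7704.0 + 2790 − 2 × 24) = 2790 × 7680.0 / 10446.0 ≈ 2051.2 mm ≈ 2.05 m.

2.05 m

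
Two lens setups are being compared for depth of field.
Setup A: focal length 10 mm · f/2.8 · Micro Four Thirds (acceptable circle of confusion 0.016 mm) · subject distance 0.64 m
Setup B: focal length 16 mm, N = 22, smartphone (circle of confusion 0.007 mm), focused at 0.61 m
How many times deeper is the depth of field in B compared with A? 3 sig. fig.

Setup A: H = 10²/(2.8×0.016) + 10 ≈ 2242.1 mm; DoF = Df − Dn = 891.66 − 499.13 ≈ 392.53 mm.
Setup B: H = 16²/(22×0.007) + 16 ≈ 1678.3 mm; DoF = Df − Dn = 949.16 − 449.41 ≈ 499.75 mm.
Ratio = 499.75 / 392.53 ≈ 1.27.

1.27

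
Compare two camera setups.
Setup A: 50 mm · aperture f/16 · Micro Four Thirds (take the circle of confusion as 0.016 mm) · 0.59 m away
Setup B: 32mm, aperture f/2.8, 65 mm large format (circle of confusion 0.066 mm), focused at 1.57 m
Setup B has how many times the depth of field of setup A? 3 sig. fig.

14.4

Setup A: H = 50²/(16×0.016) + 50 ≈ 9815.6 mm; DoF = Df − Dn = 624.534 − 559.085 ≈ 65.449 mm.
Setup B: H = 32²/(2.8×0.066) + 32 ≈ 5573.1 mm; DoF = Df − Dn = 2173.19 − 1228.90 ≈ 944.29 mm.
Ratio = 944.29 / 65.449 ≈ 14.4.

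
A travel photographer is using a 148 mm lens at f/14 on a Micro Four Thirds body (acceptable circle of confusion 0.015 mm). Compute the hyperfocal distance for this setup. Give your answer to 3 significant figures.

104 m

Hyperfocal distance H = f²/(N·c) + f = 148²/(14 × 0.015) + 148 = 21904/0.21 + 148 ≈ 104452.8 mm ≈ 104 m.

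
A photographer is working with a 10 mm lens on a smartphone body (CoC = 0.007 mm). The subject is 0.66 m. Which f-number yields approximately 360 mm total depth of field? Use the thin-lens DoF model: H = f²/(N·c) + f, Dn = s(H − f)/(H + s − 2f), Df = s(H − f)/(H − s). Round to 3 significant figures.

Write h = H − f = f²/(N·c). The thin-lens limits are Dn = s·h/(h + (s−f)) and Df = s·h/(h − (s−f)), so DoF = Df − Dn = 2·s·(s−f)·h / (h² − (s−f)²).
That is a quadratic in h: DoF·h² − 2·s·(s−f)·h − DoF·(s−f)² = 0 ⇒ h = (s−f)·(s + √(s² + DoF²)) / DoF = 650 × (660 + √(660² + 360²)) / 360 = 650 × (660 + 751.798) / 360 ≈ 2549.1 mm.
Then N = f²/(c·h) = 10² / (0.007 × 2549.1) = 100 / 17.844 ≈ 5.60.

f/5.60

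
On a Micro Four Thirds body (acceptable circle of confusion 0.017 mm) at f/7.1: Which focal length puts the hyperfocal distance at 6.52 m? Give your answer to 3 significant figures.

From H = f²/(N·c) + f, with f ≪ H: f ≈ √(H·N·c) = √(6520 × 7.1 × 0.017) = √786.96 ≈ 28.05 mm.
Exact: f² + N·c·f − N·c·H = 0 ⇒ f = (−N·c + √((N·c)² + 4·N·c·H))/2 = (−0.1207 + √3147.9)/2 ≈ 27.993 mm ≈ 28.0 mm.

28.0 mm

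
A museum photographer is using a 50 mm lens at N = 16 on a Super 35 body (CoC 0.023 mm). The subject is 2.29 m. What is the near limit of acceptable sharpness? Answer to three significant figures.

1.72 m

Hyperfocal distance H = f²/(N·c) + f = 50²/(16 × 0.023) + 50 = 2500/0.368 + 50 ≈ 6843.5 mm ≈ 6.843 m.
Near limit Dn = s·(H − f)/(H + s − 2f) = 2290 × (6843.5 − 50) / (6843.5 + 2290 − 2 × 50) = 2290 × 6793.5 / 9033.5 ≈ 1722.2 mm ≈ 1.72 m.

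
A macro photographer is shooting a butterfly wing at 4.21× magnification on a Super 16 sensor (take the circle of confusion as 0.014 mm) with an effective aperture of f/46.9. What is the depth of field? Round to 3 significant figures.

At magnification m, DoF ≈ 2·N_eff·c/m² = 2 × 46.9 × 0.014 / 4.21² = 1.313 / 17.72 ≈ 0.0741 mm.

0.0741 mm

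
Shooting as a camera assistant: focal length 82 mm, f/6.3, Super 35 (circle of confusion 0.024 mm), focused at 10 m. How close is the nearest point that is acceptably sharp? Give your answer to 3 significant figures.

8.18 m

Hyperfocal distance H = f²/(N·c) + f = 82²/(6.3 × 0.024) + 82 = 6724/0.1512 + 82 ≈ 44552.9 mm ≈ 44.55 m.
Near limit Dn = s·(H − f)/(H + s − 2f) = 10000 × (44552.9 − 82) / (44552.9 + 10000 − 2 × 82) = 10000 × 44470.9 / 54388.9 ≈ 8176.5 mm ≈ 8.18 m.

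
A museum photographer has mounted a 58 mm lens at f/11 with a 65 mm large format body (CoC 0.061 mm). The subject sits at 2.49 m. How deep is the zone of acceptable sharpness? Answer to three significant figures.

Hyperfocal distance H = f²/(N·c) + f = 58²/(11 × 0.061) + 58 = 3364/0.671 + 58 ≈ 5071.4 mm ≈ 5.071 m.
Near limit Dn = s·(H − f)/(H + s − 2f) = 2490 × (5071.4 − 58) / (5071.4 + 2490 − 2 × 58) = 2490 × 5013.4 / 7445.4 ≈ 1676.7 mm.
Far limit Df = s·(H − f)/(H − s) = 2490 × (5071.4 − 58) / (5071.4 − 2490) = 2490 × 5013.4 / 2581.4 ≈ 4835.9 mm.
Depth of field = Df − Dn = 4835.9 − 1676.7 ≈ 3159.2 mm ≈ 3.16 m.

3.16 m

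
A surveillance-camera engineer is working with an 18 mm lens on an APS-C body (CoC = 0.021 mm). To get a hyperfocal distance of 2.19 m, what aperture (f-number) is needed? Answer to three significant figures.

f/7.10

Rearrange H = f²/(N·c) + f for N: N = f² / ((H − f)·c).
N = 18² / ((2190 − 18) × 0.021) = 324 / 45.61 ≈ 7.10.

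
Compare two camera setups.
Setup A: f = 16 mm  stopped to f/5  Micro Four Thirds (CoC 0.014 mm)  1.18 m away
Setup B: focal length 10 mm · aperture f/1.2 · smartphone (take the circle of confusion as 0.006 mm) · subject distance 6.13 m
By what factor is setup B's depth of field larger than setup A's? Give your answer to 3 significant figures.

8.02

Setup A: H = 16²/(5×0.014) + 16 ≈ 3673.1 mm; DoF = Df − Dn = 1730.92 − 895.10 ≈ 835.82 mm.
Setup B: H = 10²/(1.2×0.006) + 10 ≈ 13898.9 mm; DoF = Df − Dn = 10959.0 − 4255.1 ≈ 6703.9 mm.
Ratio = 6703.9 / 835.82 ≈ 8.02.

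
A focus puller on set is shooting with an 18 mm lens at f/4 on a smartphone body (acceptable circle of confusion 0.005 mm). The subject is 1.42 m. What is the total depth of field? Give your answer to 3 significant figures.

248 mm

Hyperfocal distance H = f²/(N·c) + f = 18²/(4 × 0.005) + 18 = 324/0.02 + 18 ≈ 16218.0 mm ≈ 16.22 m.
Near limit Dn = s·(H − f)/(H + s − 2f) = 1420 × (16218.0 − 18) / (16218.0 + 1420 − 2 × 18) = 1420 × 16200.0 / 17602.0 ≈ 1306.90 mm.
Far limit Df = s·(H − f)/(H − s) = 1420 × (16218.0 − 18) / (16218.0 − 1420) = 1420 × 16200.0 / 14798.0 ≈ 1554.53 mm.
Depth of field = Df − Dn = 1554.53 − 1306.90 ≈ 247.63 mm.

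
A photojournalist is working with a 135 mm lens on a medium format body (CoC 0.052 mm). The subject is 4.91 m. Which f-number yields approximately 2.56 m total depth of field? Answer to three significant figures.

Write h = H − f = f²/(N·c). The thin-lens limits are Dn = s·h/(h + (s−f)) and Df = s·h/(h − (s−f)), so DoF = Df − Dn = 2·s·(s−f)·h / (h² − (s−f)²).
That is a quadratic in h: DoF·h² − 2·s·(s−f)·h − DoF·(s−f)² = 0 ⇒ h = (s−f)·(s + √(s² + DoF²)) / DoF = 4775 × (4910 + √(4910² + 2560²)) / 2560 = 4775 × (4910 + 5537.30) / 2560 ≈ 19487 mm.
Then N = f²/(c·h) = 135² / (0.052 × 19487) = 18225 / 1013.3 ≈ 18.

f/18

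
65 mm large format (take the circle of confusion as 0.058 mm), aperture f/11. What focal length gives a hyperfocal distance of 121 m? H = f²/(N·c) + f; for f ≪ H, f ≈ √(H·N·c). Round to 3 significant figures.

From H = f²/(N·c) + f, with f ≪ H: f ≈ √(H·N·c) = √(121000 × 11 × 0.058) = √77198 ≈ 277.8 mm.
The +f correction barely moves this — solving exactly, f² + N·c·f − N·c·H = 0 ⇒ f = (−N·c + √((N·c)² + 4·N·c·H))/2 = (−0.638 + √308792)/2 ≈ 277.53 mm, so f ≈ 278 mm.

278 mm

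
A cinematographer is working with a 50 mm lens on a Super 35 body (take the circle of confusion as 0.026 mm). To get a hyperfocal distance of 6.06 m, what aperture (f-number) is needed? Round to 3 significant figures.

f/16

Rearrange H = f²/(N·c) + f for N: N = f² / ((H − f)·c).
N = 50² / ((6060 − 50) × 0.026) = 2500 / 156.3 ≈ 16.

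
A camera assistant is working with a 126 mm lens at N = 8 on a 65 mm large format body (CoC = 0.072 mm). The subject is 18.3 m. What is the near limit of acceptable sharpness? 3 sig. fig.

11.0 m

Hyperfocal distance H = f²/(N·c) + f = 126²/(8 × 0.072) + 126 = 15876/0.576 + 126 ≈ 27688.5 mm ≈ 27.69 m.
Near limit Dn = s·(H − f)/(H + s − 2f) = 18300 × (27688.5 − 126) / (27688.5 + 18300 − 2 × 126) = 18300 × 27562.5 / 45736.5 ≈ 11028 mm ≈ 11.0 m.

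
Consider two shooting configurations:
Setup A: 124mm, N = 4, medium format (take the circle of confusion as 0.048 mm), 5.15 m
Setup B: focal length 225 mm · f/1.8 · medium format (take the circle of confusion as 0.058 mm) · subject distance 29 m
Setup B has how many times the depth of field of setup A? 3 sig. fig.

Setup A: H = 124²/(4×0.048) + 124 ≈ 80207.3 mm; DoF = Df − Dn = 5494.86 − 4845.87 ≈ 648.99 mm.
Setup B: H = 225²/(1.8×0.058) + 225 ≈ 485138.8 mm; DoF = Df − Dn = 30829.4 − 27375.5 ≈ 3453.9 mm.
Ratio = 3453.9 / 648.99 ≈ 5.32.

5.32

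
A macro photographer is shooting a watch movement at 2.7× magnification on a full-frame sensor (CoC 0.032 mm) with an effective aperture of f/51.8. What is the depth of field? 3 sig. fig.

0.455 mm

At magnification m, DoF ≈ 2·N_eff·c/m² = 2 × 51.8 × 0.032 / 2.7² = 3.315 / 7.29 ≈ 0.455 mm.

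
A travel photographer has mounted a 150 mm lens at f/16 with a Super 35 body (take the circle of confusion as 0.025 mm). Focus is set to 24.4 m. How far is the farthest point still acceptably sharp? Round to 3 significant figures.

Hyperfocal distance H = f²/(N·c) + f = 150²/(16 × 0.025) + 150 = 22500/0.4 + 150 ≈ 56400.0 mm ≈ 56.40 m.
Far limit Df = s·(H − f)/(H − s) = 24400 × (56400.0 − 150) / (56400.0 − 24400) = 24400 × 56250.0 / 32000.0 ≈ 42891 mm ≈ 42.9 m.

42.9 m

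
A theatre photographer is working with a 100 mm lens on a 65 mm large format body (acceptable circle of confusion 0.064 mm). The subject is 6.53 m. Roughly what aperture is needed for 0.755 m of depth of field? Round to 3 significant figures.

f/1.40

Write h = H − f = f²/(N·c). The thin-lens limits are Dn = s·h/(h + (s−f)) and Df = s·h/(h − (s−f)), so DoF = Df − Dn = 2·s·(s−f)·h / (h² − (s−f)²).
That is a quadratic in h: DoF·h² − 2·s·(s−f)·h − DoF·(s−f)² = 0 ⇒ h = (s−f)·(s + √(s² + DoF²)) / DoF = 6430 × (6530 + √(6530² + 755²)) / 755 = 6430 × (6530 + 6573.50) / 755 ≈ 111597 mm.
Then N = f²/(c·h) = 100² / (0.064 × 111597) = 10000 / 7142.2 ≈ 1.40.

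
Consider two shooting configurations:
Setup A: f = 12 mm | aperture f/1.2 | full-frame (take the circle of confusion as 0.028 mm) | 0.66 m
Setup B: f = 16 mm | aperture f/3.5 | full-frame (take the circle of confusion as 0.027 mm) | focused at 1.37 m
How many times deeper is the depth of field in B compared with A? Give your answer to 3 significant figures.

Setup A: H = 12²/(1.2×0.028) + 12 ≈ 4297.7 mm; DoF = Df − Dn = 777.57 − 573.31 ≈ 204.26 mm.
Setup B: H = 16²/(3.5×0.027) + 16 ≈ 2725.0 mm; DoF = Df − Dn = 2739.0 − 913.4 ≈ 1825.6 mm.
Ratio = 1825.6 / 204.26 ≈ 8.94.

8.94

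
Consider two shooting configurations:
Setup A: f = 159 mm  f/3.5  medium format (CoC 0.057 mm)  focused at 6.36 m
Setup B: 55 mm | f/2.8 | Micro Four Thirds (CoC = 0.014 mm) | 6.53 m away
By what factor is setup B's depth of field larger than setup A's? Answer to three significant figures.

Setup A: H = 159²/(3.5×0.057) + 159 ≈ 126880.8 mm; DoF = Df − Dn = 6687.23 − 6063.30 ≈ 623.93 mm.
Setup B: H = 55²/(2.8×0.014) + 55 ≈ 77223.4 mm; DoF = Df − Dn = 7128.1 − 6024.5 ≈ 1103.6 mm.
Ratio = 1103.6 / 623.93 ≈ 1.77.

1.77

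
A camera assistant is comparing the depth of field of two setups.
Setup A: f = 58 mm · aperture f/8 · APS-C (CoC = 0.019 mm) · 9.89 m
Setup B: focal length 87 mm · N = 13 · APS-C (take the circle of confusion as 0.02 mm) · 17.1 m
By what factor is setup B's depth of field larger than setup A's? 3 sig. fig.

2.77

Setup A: H = 58²/(8×0.019) + 58 ≈ 22189.6 mm; DoF = Df − Dn = 17796 − 6848 ≈ 10948 mm.
Setup B: H = 87²/(13×0.02) + 87 ≈ 29198.5 mm; DoF = Df − Dn = 41146 − 10793 ≈ 30353 mm.
Ratio = 30353 / 10948 ≈ 2.77.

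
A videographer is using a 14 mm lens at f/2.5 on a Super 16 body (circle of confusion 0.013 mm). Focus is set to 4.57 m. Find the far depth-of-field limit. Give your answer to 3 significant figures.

Hyperfocal distance H = f²/(N·c) + f = 14²/(2.5 × 0.013) + 14 = 196/0.0325 + 14 ≈ 6044.8 mm ≈ 6.045 m.
Far limit Df = s·(H − f)/(H − s) = 4570 × (6044.8 − 14) / (6044.8 − 4570) = 4570 × 6030.8 / 1474.8 ≈ 18688 mm ≈ 18.7 m.

18.7 m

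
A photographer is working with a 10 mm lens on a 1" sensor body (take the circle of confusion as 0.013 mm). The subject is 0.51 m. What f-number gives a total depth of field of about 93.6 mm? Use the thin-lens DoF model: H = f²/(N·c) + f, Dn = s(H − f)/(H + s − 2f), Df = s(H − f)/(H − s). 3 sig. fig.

Write h = H − f = f²/(N·c). The thin-lens limits are Dn = s·h/(h + (s−f)) and Df = s·h/(h − (s−f)), so DoF = Df − Dn = 2·s·(s−f)·h / (h² − (s−f)²).
That is a quadratic in h: DoF·h² − 2·s·(s−f)·h − DoF·(s−f)² = 0 ⇒ h = (s−f)·(s + √(s² + DoF²)) / DoF = 500 × (510 + √(510² + 93.6²)) / 93.6 = 500 × (510 + 518.518) / 93.6 ≈ 5494.2 mm.
Then N = f²/(c·h) = 10² / (0.013 × 5494.2) = 100 / 71.425 ≈ 1.40.

f/1.40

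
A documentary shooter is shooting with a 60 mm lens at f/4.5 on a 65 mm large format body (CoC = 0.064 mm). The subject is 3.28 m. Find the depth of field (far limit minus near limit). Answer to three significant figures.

1.81 m

Hyperfocal distance H = f²/(N·c) + f = 60²/(4.5 × 0.064) + 60 = 3600/0.288 + 60 ≈ 12560.0 mm ≈ 12.56 m.
Near limit Dn = s·(H − f)/(H + s − 2f) = 3280 × (12560.0 − 60) / (12560.0 + 3280 − 2 × 60) = 3280 × 12500.0 / 15720.0 ≈ 2608.1 mm.
Far limit Df = s·(H − f)/(H − s) = 3280 × (12560.0 − 60) / (12560.0 − 3280) = 3280 × 12500.0 / 9280.0 ≈ 4418.1 mm.
Depth of field = Df − Dn = 4418.1 − 2608.1 ≈ 1810.0 mm ≈ 1.81 m.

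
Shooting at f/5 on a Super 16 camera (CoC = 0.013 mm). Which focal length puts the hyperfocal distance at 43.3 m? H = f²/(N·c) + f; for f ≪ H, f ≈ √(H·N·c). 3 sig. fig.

From H = f²/(N·c) + f, with f ≪ H: f ≈ √(H·N·c) = √(43300 × 5 × 0.013) = √2814.5 ≈ 53.05 mm.
Exact: f² + N·c·f − N·c·H = 0 ⇒ f = (−N·c + √((N·c)² + 4·N·c·H))/2 = (−0.065 + √11258)/2 ≈ 53.019 mm ≈ 53.0 mm.

53.0 mm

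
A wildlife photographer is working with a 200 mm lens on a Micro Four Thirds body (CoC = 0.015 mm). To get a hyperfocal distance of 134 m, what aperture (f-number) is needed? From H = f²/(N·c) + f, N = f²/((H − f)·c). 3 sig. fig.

f/19.9

Rearrange H = f²/(N·c) + f for N: N = f² / ((H − f)·c).
N = 200² / ((134000 − 200) × 0.015) = 40000 / 2007 ≈ 19.9.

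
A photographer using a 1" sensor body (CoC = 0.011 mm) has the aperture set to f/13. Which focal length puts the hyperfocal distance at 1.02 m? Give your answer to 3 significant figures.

12.0 mm

From H = f²/(N·c) + f, with f ≪ H: f ≈ √(H·N·c) = √(1020 × 13 × 0.011) = √145.86 ≈ 12.08 mm.
Exact: f² + N·c·f − N·c·H = 0 ⇒ f = (−N·c + √((N·c)² + 4·N·c·H))/2 = (−0.143 + √583.46)/2 ≈ 12.006 mm ≈ 12.0 mm.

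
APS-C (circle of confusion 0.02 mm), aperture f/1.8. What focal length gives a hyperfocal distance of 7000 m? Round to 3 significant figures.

502 mm

From H = f²/(N·c) + f, with f ≪ H: f ≈ √(H·N·c) = √(7000000 × 1.8 × 0.02) = √252000 ≈ 502.0 mm.
The +f correction barely moves this — solving exactly, f² + N·c·f − N·c·H = 0 ⇒ f = (−N·c + √((N·c)² + 4·N·c·H))/2 = (−0.036 + √1008000)/2 ≈ 501.98 mm, so f ≈ 502 mm.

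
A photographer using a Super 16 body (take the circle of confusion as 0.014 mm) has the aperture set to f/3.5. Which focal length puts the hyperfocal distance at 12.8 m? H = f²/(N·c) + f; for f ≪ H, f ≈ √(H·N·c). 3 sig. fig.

25.0 mm

From H = f²/(N·c) + f, with f ≪ H: f ≈ √(H·N·c) = √(12800 × 3.5 × 0.014) = √627.20 ≈ 25.04 mm.
The +f correction barely moves this — solving exactly, f² + N·c·f − N·c·H = 0 ⇒ f = (−N·c + √((N·c)² + 4·N·c·H))/2 = (−0.049 + √2508.8)/2 ≈ 25.019 mm, so f ≈ 25.0 mm.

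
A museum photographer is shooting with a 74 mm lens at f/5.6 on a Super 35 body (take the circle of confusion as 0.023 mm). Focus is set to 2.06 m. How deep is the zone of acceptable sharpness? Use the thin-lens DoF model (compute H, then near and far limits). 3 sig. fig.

193 mm

Hyperfocal distance H = f²/(N·c) + f = 74²/(5.6 × 0.023) + 74 = 5476/0.1288 + 74 ≈ 42589.5 mm ≈ 42.59 m.
Near limit Dn = s·(H − f)/(H + s − 2f) = 2060 × (42589.5 − 74) / (42589.5 + 2060 − 2 × 74) = 2060 × 42515.5 / 44501.5 ≈ 1968.07 mm.
Far limit Df = s·(H − f)/(H − s) = 2060 × (42589.5 − 74) / (42589.5 − 2060) = 2060 × 42515.5 / 40529.5 ≈ 2160.94 mm.
Depth of field = Df − Dn = 2160.94 − 1968.07 ≈ 192.87 mm.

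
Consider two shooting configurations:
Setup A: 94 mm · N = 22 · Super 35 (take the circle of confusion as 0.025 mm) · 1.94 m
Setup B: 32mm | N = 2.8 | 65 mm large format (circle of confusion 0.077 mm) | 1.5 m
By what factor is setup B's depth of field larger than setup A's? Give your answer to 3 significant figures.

2.27

Setup A: H = 94²/(22×0.025) + 94 ≈ 16159.5 mm; DoF = Df − Dn = 2191.85 − 1740.06 ≈ 451.79 mm.
Setup B: H = 32²/(2.8×0.077) + 32 ≈ 4781.5 mm; DoF = Df − Dn = 2171.0 − 1145.8 ≈ 1025.2 mm.
Ratio = 1025.2 / 451.79 ≈ 2.27.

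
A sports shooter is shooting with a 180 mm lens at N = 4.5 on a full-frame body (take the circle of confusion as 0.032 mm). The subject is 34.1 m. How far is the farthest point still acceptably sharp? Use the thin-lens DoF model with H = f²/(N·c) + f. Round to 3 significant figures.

Hyperfocal distance H = f²/(N·c) + f = 180²/(4.5 × 0.032) + 180 = 32400/0.144 + 180 ≈ 225180.0 mm ≈ 225.2 m.
Far limit Df = s·(H − f)/(H − s) = 34100 × (225180.0 − 180) / (225180.0 − 34100) = 34100 × 225000.0 / 191080.0 ≈ 40153 mm ≈ 40.2 m.

40.2 m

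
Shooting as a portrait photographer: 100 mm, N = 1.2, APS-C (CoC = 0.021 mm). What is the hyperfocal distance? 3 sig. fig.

397 m

Hyperfocal distance H = f²/(N·c) + f = 100²/(1.2 × 0.021) + 100 = 10000/0.0252 + 100 ≈ 396925.4 mm ≈ 397 m.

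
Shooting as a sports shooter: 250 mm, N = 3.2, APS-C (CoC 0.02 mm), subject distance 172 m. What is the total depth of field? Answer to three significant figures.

Hyperfocal distance H = f²/(N·c) + f = 250²/(3.2 × 0.02) + 250 = 62500/0.064 + 250 ≈ 976812.5 mm ≈ 976.8 m.
Near limit Dn = s·(H − f)/(H + s − 2f) = 172000 × (976812.5 − 250) / (976812.5 + 172000 − 2 × 250) = 172000 × 976562.5 / 1148312.5 ≈ 146274 mm.
Far limit Df = s·(H − f)/(H − s) = 172000 × (976812.5 − 250) / (976812.5 − 172000) = 172000 × 976562.5 / 804812.5 ≈ 208705 mm.
Depth of field = Df − Dn = 208705 − 146274 ≈ 62431 mm ≈ 62.4 m.

62.4 m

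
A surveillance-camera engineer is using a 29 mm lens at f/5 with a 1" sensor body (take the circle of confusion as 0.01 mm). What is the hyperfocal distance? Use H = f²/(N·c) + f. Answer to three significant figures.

Hyperfocal distance H = f²/(N·c) + f = 29²/(5 × 0.01) + 29 = 841/0.05 + 29 ≈ 16849.0 mm ≈ 16.8 m.

16.8 m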